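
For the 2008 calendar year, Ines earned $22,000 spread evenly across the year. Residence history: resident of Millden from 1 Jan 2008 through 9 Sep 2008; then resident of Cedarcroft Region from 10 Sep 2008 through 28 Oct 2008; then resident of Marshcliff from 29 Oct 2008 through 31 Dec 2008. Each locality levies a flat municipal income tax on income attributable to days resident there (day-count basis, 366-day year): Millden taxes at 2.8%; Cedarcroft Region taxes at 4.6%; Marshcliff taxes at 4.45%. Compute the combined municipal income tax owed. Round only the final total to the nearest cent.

$732.49

Millden, 1 Jan – 9 Sep 2008: 253 days → $22,000 × 2.8% × 253/366 = $425.8142
Cedarcroft Region, 10 Sep – 28 Oct 2008: 49 days → $22,000 × 4.6% × 49/366 = $135.4863
Marshcliff, 29 Oct – 31 Dec 2008: 64 days → $22,000 × 4.45% × 64/366 = $171.1913
Total = $732.4918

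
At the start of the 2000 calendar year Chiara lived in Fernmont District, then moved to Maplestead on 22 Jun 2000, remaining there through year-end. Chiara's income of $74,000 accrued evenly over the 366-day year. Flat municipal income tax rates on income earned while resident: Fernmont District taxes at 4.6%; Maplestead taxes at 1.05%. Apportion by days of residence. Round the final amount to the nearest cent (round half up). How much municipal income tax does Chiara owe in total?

Fernmont District, 1 Jan – 21 Jun 2000: 173 days → $74,000 × 4.6% × 173/366 = $1,608.9945
Maplestead, 22 Jun – 31 Dec 2000: 193 days → $74,000 × 1.05% × 193/366 = $409.7295
Total = $2,018.7240

$2,018.72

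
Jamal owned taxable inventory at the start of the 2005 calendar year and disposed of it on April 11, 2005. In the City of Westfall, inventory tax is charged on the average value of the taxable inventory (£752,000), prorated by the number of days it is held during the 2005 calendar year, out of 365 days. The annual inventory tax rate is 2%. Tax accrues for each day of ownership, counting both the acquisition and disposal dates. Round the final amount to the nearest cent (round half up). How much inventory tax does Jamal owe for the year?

Days held (January 1 – April 11, 2005): 101 out of 365
Tax = £752,000 × 2% × 101/365 = £4,161.7534

£4,161.75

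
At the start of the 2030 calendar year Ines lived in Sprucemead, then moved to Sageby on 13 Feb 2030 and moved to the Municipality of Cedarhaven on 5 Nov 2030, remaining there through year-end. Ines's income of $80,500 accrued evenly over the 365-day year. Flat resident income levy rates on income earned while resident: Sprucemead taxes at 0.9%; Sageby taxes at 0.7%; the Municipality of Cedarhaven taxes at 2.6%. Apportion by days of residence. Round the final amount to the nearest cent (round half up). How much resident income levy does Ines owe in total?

$821.32

Sprucemead, 1 Jan – 12 Feb 2030: 43 days → $80,500 × 0.9% × 43/365 = $85.3521
Sageby, 13 Feb – 4 Nov 2030: 265 days → $80,500 × 0.7% × 265/365 = $409.1164
The Municipality of Cedarhaven, 5 Nov – 31 Dec 2030: 57 days → $80,500 × 2.6% × 57/365 = $326.8521
Total = $821.3205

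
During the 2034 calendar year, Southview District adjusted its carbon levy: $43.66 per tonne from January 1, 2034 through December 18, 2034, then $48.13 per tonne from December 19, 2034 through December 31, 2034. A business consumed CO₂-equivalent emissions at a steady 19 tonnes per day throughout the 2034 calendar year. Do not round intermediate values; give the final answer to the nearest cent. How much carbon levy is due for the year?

January 1 – December 18, 2034: 352 days × 19 tonnes/day = 6,688 tonnes at $43.66/tonne → $291998.08
December 19 – December 31, 2034: 13 days × 19 tonnes/day = 247 tonnes at $48.13/tonne → $11888.11

$303886.19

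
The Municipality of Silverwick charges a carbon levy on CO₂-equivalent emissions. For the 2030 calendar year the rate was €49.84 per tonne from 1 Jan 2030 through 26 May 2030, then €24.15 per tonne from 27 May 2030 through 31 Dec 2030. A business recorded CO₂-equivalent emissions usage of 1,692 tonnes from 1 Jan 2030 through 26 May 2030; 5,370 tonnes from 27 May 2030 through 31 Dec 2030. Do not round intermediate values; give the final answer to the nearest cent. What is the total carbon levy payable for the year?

1 Jan – 26 May 2030: 1,692 tonnes at €49.84/tonne → €84,329.28
27 May – 31 Dec 2030: 5,370 tonnes at €24.15/tonne → €129,685.50

€214,014.78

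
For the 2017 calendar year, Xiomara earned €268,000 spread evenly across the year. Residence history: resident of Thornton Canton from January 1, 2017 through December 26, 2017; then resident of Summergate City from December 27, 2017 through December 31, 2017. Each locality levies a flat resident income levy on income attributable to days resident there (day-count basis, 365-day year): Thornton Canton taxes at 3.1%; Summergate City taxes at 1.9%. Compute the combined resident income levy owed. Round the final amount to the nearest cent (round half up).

Thornton Canton, January 1 – December 26, 2017: 360 days → €268,000 × 3.1% × 360/365 = €8,194.1918
Summergate City, December 27 – December 31, 2017: 5 days → €268,000 × 1.9% × 5/365 = €69.7534
Total = €8,263.9452

€8,263.95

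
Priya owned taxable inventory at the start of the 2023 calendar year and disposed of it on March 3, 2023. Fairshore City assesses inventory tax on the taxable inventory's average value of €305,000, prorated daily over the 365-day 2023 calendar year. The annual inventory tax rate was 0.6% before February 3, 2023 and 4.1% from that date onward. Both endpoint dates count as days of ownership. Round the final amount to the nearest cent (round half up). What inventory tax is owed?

January 1 – February 2, 2023: 33 days at 0.6% → €305,000 × 0.6% × 33/365 = €165.4521
February 3 – March 3, 2023: 29 days at 4.1% → €305,000 × 4.1% × 29/365 = €993.5479
Total = €1,159.0000

€1,159.00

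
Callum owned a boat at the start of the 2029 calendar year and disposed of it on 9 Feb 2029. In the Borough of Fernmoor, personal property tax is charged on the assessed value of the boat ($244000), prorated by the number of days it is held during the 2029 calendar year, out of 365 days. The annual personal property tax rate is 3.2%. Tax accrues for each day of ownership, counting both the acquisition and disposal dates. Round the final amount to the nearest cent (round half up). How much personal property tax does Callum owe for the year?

Days held (1 Jan – 9 Feb 2029): 40 out of 365
Tax = $244000 × 3.2% × 40/365 = $855.6712

$855.67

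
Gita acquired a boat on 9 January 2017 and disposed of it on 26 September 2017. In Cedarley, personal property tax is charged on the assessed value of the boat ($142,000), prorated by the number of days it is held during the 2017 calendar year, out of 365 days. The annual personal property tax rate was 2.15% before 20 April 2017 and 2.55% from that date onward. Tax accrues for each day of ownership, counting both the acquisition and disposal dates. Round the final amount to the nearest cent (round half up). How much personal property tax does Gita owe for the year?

9 January – 19 April 2017: 101 days at 2.15% → $142,000 × 2.15% × 101/365 = $844.8027
20 April – 26 September 2017: 160 days at 2.55% → $142,000 × 2.55% × 160/365 = $1,587.2877
Total = $2,432.0904

$2,432.09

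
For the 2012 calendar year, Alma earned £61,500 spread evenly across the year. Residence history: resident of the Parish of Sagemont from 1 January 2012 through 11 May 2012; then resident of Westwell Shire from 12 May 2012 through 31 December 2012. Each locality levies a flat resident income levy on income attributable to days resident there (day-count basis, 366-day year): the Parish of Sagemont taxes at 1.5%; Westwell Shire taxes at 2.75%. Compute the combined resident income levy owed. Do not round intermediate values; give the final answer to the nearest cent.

£1,414.00

The Parish of Sagemont, 1 January – 11 May 2012: 132 days → £61,500 × 1.5% × 132/366 = £332.7049
Westwell Shire, 12 May – 31 December 2012: 234 days → £61,500 × 2.75% × 234/366 = £1,081.2910
Total = £1,413.9959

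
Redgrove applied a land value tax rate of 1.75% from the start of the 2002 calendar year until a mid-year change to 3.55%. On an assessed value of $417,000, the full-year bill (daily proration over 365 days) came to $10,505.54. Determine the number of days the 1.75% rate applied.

Let d = days at the first rate; then 365 − d days at the second rate.
$417,000 × [1.75%·d + 3.55%·(365−d)] / 365 = $10,505.54
Solving gives d = 209, so the new rate took effect on July 29, 2002.

209 days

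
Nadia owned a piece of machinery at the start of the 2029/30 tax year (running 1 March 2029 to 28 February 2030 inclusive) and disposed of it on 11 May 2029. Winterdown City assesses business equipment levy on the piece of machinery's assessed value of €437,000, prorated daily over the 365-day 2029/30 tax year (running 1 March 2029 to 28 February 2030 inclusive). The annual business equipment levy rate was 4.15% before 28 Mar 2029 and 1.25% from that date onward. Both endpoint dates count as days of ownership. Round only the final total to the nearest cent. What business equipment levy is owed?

€2,014.99

1 Mar – 27 Mar 2029: 27 days at 4.15% → €437,000 × 4.15% × 27/365 = €1,341.5301
28 Mar – 11 May 2029: 45 days at 1.25% → €437,000 × 1.25% × 45/365 = €673.4589
Total = €2,014.9890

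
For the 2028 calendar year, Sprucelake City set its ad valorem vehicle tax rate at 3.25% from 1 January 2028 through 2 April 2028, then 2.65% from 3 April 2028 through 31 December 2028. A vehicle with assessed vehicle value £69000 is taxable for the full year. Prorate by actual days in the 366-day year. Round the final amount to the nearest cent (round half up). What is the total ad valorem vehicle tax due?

1 January – 2 April 2028: 93 days at 3.25% → £69000 × 3.25% × 93/366 = £569.8156
3 April – 31 December 2028: 273 days at 2.65% → £69000 × 2.65% × 273/366 = £1363.8811
Total = £1933.6967

£1933.70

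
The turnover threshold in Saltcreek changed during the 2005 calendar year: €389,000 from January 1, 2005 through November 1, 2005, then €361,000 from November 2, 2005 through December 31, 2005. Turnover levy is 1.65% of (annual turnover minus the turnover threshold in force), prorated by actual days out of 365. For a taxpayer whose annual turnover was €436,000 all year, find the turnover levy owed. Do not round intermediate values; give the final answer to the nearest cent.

€851.45

January 1 – November 1, 2005: 305 days, exemption €389,000 → (€436,000 − €389,000) × 1.65% × 305/365 = €648.0205
November 2 – December 31, 2005: 60 days, exemption €361,000 → (€436,000 − €361,000) × 1.65% × 60/365 = €203.4247
Total = €851.4452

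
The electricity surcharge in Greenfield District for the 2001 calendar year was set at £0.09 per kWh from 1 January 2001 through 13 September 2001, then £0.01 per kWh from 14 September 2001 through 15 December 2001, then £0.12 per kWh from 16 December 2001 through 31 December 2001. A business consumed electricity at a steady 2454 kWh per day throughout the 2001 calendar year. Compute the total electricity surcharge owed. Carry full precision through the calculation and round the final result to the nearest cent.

1 January – 13 September 2001: 256 days × 2454 kWh/day = 628,224 kWh at £0.09/kWh → £56,540.16
14 September – 15 December 2001: 93 days × 2454 kWh/day = 228,222 kWh at £0.01/kWh → £2,282.22
16 December – 31 December 2001: 16 days × 2454 kWh/day = 39,264 kWh at £0.12/kWh → £4,711.68

£63,534.06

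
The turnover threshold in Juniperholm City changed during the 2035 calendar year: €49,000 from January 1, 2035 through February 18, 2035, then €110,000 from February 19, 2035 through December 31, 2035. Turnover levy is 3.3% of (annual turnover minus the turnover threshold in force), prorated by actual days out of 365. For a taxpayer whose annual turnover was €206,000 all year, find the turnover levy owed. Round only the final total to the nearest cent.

€3,438.24

January 1 – February 18, 2035: 49 days, exemption €49,000 → (€206,000 − €49,000) × 3.3% × 49/365 = €695.5315
February 19 – December 31, 2035: 316 days, exemption €110,000 → (€206,000 − €110,000) × 3.3% × 316/365 = €2,742.7068
Total = €3,438.2384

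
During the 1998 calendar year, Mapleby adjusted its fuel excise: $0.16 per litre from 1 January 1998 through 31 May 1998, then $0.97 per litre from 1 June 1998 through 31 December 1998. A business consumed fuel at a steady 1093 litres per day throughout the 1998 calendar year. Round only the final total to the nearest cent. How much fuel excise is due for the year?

1 January – 31 May 1998: 151 days × 1093 litres/day = 165,043 litres at $0.16/litre → $26406.88
1 June – 31 December 1998: 214 days × 1093 litres/day = 233,902 litres at $0.97/litre → $226884.94

$253291.82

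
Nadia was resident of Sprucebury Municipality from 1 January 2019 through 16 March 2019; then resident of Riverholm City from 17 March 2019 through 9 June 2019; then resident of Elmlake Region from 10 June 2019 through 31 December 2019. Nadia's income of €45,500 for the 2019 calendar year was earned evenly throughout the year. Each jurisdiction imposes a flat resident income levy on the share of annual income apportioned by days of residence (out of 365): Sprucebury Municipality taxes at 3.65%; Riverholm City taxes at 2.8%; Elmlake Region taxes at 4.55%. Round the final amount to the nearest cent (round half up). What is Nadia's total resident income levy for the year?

Sprucebury Municipality, 1 January – 16 March 2019: 75 days → €45,500 × 3.65% × 75/365 = €341.2500
Riverholm City, 17 March – 9 June 2019: 85 days → €45,500 × 2.8% × 85/365 = €296.6849
Elmlake Region, 10 June – 31 December 2019: 205 days → €45,500 × 4.55% × 205/365 = €1,162.7432
Total = €1,800.6781

€1,800.68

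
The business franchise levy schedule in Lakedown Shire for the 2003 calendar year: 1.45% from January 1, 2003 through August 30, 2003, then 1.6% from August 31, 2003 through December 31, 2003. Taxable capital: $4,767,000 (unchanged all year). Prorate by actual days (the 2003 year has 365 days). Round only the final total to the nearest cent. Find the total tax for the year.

January 1 – August 30, 2003: 242 days at 1.45% → $4,767,000 × 1.45% × 242/365 = $45,828.5014
August 31 – December 31, 2003: 123 days at 1.6% → $4,767,000 × 1.6% × 123/365 = $25,702.6192
Total = $71,531.1205

$71,531.12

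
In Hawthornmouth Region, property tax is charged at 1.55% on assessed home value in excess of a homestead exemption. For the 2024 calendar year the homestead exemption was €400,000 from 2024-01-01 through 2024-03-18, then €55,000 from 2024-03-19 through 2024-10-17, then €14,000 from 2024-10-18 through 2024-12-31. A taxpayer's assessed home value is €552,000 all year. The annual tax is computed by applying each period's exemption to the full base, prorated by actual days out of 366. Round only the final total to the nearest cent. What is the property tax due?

2024-01-01 to 2024-03-18: 78 days, exemption €400,000 → (€552,000 − €400,000) × 1.55% × 78/366 = €502.0984
2024-03-19 to 2024-10-17: 213 days, exemption €55,000 → (€552,000 − €55,000) × 1.55% × 213/366 = €4,483.1844
2024-10-18 to 2024-12-31: 75 days, exemption €14,000 → (€552,000 − €14,000) × 1.55% × 75/366 = €1,708.8115
Total = €6,694.0943

€6,694.09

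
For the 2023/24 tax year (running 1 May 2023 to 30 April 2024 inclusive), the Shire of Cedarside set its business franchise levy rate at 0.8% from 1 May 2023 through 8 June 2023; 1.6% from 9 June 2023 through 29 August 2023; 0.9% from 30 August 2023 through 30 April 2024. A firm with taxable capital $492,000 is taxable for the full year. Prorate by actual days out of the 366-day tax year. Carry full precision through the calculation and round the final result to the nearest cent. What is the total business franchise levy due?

1 May – 8 June 2023: 39 days at 0.8% → $492,000 × 0.8% × 39/366 = $419.4098
9 June – 29 August 2023: 82 days at 1.6% → $492,000 × 1.6% × 82/366 = $1,763.6721
30 August 2023 – 30 April 2024: 245 days at 0.9% → $492,000 × 0.9% × 245/366 = $2,964.0984
Total = $5,147.1803

$5,147.18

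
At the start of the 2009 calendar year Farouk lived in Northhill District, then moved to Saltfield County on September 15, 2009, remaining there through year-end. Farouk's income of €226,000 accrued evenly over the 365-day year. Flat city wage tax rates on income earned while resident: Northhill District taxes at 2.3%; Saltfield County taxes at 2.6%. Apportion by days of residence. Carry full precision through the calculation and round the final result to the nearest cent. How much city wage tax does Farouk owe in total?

€5,398.61

Northhill District, January 1 – September 14, 2009: 257 days → €226,000 × 2.3% × 257/365 = €3,659.9616
Saltfield County, September 15 – December 31, 2009: 108 days → €226,000 × 2.6% × 108/365 = €1,738.6521
Total = €5,398.6137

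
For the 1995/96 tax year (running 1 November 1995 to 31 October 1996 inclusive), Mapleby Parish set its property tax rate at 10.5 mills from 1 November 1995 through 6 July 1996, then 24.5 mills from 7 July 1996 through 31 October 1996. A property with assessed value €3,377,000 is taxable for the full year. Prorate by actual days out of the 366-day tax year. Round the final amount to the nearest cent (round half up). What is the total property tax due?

€50,571.96

1 November 1995 – 6 July 1996: 249 days at 10.5 mills → €3,377,000 × 1.05% × 249/366 = €24,123.4057
7 July – 31 October 1996: 117 days at 24.5 mills → €3,377,000 × 2.45% × 117/366 = €26,448.5533
Total = €50,571.9590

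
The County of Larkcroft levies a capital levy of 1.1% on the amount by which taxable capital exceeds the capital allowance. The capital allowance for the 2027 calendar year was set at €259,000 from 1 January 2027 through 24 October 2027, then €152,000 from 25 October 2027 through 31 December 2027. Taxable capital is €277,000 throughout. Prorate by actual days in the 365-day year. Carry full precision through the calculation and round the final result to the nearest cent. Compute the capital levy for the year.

€417.28

1 January – 24 October 2027: 297 days, exemption €259,000 → (€277,000 − €259,000) × 1.1% × 297/365 = €161.1123
25 October – 31 December 2027: 68 days, exemption €152,000 → (€277,000 − €152,000) × 1.1% × 68/365 = €256.1644
Total = €417.2767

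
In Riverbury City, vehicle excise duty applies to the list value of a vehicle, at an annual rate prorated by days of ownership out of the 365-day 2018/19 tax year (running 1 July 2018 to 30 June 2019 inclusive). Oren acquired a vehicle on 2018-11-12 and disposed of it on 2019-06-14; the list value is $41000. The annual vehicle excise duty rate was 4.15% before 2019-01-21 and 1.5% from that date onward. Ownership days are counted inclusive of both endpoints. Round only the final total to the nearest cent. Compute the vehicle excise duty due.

2018-11-12 to 2019-01-20: 70 days at 4.15% → $41000 × 4.15% × 70/365 = $326.3151
2019-01-21 to 2019-06-14: 145 days at 1.5% → $41000 × 1.5% × 145/365 = $244.3151
Total = $570.6301

$570.63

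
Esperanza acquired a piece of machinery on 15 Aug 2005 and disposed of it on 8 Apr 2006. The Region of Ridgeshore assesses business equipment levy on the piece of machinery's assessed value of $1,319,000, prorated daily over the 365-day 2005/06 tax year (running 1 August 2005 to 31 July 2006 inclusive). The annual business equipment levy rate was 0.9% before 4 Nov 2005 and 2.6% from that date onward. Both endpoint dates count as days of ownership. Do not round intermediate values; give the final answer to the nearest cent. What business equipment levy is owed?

15 Aug – 3 Nov 2005: 81 days at 0.9% → $1,319,000 × 0.9% × 81/365 = $2,634.3863
4 Nov 2005 – 8 Apr 2006: 156 days at 2.6% → $1,319,000 × 2.6% × 156/365 = $14,657.1616
Total = $17,291.5479

$17,291.55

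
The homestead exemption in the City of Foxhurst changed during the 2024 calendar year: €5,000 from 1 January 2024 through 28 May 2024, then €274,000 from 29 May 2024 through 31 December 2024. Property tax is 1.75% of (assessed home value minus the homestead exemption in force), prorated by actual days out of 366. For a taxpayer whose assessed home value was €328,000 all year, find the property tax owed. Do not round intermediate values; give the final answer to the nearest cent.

€2,861.44

1 January – 28 May 2024: 149 days, exemption €5,000 → (€328,000 − €5,000) × 1.75% × 149/366 = €2,301.1544
29 May – 31 December 2024: 217 days, exemption €274,000 → (€328,000 − €274,000) × 1.75% × 217/366 = €560.2869
Total = €2,861.4413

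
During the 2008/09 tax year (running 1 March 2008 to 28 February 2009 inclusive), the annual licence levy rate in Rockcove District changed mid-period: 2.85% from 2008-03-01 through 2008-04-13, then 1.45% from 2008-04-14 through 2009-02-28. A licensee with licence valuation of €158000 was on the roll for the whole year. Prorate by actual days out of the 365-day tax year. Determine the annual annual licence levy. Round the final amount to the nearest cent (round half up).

2008-03-01 to 2008-04-13: 44 days at 2.85% → €158000 × 2.85% × 44/365 = €542.8274
2008-04-14 to 2009-02-28: 321 days at 1.45% → €158000 × 1.45% × 321/365 = €2014.8247
Total = €2557.6521

€2557.65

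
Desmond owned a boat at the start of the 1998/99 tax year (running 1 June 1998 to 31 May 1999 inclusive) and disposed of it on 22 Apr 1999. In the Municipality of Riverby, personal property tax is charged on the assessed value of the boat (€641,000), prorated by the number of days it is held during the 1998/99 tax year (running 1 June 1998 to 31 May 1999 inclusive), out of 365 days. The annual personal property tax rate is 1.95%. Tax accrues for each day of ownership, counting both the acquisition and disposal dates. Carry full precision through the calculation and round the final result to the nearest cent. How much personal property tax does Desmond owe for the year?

Days held (1 Jun 1998 – 22 Apr 1999): 326 out of 365
Tax = €641,000 × 1.95% × 326/365 = €11,163.9370

€11,163.94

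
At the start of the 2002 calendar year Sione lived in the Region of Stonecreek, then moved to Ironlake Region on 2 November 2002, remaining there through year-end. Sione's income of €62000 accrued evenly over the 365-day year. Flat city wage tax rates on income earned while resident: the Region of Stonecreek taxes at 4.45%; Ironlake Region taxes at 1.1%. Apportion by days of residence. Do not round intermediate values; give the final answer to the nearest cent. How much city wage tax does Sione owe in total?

The Region of Stonecreek, 1 January – 1 November 2002: 305 days → €62000 × 4.45% × 305/365 = €2305.4658
Ironlake Region, 2 November – 31 December 2002: 60 days → €62000 × 1.1% × 60/365 = €112.1096
Total = €2417.5753

€2417.58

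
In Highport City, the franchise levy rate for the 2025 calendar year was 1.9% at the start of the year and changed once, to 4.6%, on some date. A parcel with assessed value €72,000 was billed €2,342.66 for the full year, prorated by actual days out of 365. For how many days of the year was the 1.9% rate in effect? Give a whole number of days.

Let d = days at the first rate; then 365 − d days at the second rate.
€72,000 × [1.9%·d + 4.6%·(365−d)] / 365 = €2,342.66
Solving gives d = 182, so the new rate took effect on July 2, 2025.

182 days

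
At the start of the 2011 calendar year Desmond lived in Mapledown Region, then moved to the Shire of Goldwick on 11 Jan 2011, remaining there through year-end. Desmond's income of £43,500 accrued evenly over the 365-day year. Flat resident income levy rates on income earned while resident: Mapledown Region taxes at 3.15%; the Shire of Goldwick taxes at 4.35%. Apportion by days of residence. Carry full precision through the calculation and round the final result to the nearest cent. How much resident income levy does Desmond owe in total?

Mapledown Region, 1 Jan – 10 Jan 2011: 10 days → £43,500 × 3.15% × 10/365 = £37.5411
The Shire of Goldwick, 11 Jan – 31 Dec 2011: 355 days → £43,500 × 4.35% × 355/365 = £1,840.4075
Total = £1,877.9486

£1,877.95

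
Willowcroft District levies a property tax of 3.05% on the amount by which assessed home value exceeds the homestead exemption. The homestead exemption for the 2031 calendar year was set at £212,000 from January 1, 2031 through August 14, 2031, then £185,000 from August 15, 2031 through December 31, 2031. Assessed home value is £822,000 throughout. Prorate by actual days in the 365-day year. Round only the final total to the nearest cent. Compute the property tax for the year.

January 1 – August 14, 2031: 226 days, exemption £212,000 → (£822,000 − £212,000) × 3.05% × 226/365 = £11,519.8082
August 15 – December 31, 2031: 139 days, exemption £185,000 → (£822,000 − £185,000) × 3.05% × 139/365 = £7,398.7986
Total = £18,918.6068

£18,918.61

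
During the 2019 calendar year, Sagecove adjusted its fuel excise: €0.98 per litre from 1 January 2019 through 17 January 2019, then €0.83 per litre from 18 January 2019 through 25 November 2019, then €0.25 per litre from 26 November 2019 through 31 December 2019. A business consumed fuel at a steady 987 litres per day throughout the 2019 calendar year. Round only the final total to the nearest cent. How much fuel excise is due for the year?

1 January – 17 January 2019: 17 days × 987 litres/day = 16,779 litres at €0.98/litre → €16443.42
18 January – 25 November 2019: 312 days × 987 litres/day = 307,944 litres at €0.83/litre → €255593.52
26 November – 31 December 2019: 36 days × 987 litres/day = 35,532 litres at €0.25/litre → €8883.00

€280919.94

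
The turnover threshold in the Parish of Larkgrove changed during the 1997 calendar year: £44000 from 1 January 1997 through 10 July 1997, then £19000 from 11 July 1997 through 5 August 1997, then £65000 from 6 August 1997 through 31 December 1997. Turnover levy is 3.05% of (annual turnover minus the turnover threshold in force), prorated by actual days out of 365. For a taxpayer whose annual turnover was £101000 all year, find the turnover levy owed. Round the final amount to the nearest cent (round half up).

1 January – 10 July 1997: 191 days, exemption £44000 → (£101000 − £44000) × 3.05% × 191/365 = £909.7356
11 July – 5 August 1997: 26 days, exemption £19000 → (£101000 − £19000) × 3.05% × 26/365 = £178.1534
6 August – 31 December 1997: 148 days, exemption £65000 → (£101000 − £65000) × 3.05% × 148/365 = £445.2164
Total = £1533.1055

£1533.11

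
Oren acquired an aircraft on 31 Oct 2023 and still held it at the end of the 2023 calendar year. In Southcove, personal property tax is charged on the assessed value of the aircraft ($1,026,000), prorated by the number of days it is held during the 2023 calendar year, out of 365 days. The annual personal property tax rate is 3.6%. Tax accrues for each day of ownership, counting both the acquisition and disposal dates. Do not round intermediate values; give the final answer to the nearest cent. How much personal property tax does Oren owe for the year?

$6,274.06

Days held (31 Oct – 31 Dec 2023): 62 out of 365
Tax = $1,026,000 × 3.6% × 62/365 = $6,274.0603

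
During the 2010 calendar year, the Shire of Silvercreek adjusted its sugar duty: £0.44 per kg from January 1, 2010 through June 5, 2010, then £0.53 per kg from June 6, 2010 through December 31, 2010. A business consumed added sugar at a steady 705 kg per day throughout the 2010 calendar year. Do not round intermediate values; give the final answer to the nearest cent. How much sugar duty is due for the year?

£126484.05

January 1 – June 5, 2010: 156 days × 705 kg/day = 109,980 kg at £0.44/kg → £48391.20
June 6 – December 31, 2010: 209 days × 705 kg/day = 147,345 kg at £0.53/kg → £78092.85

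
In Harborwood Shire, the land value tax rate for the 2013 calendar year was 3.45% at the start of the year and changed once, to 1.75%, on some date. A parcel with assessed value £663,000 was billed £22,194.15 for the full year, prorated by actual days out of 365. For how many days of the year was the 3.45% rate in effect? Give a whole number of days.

Let d = days at the first rate; then 365 − d days at the second rate.
£663,000 × [3.45%·d + 1.75%·(365−d)] / 365 = £22,194.15
Solving gives d = 343, so the new rate took effect on 10 December 2013.

343 days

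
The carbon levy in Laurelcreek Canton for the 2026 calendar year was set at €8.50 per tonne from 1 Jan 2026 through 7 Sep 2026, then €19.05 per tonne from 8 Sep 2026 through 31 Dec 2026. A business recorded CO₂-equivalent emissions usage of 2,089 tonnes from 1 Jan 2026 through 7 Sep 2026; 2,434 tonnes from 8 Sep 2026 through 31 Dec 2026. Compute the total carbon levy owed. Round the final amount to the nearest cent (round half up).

1 Jan – 7 Sep 2026: 2,089 tonnes at €8.50/tonne → €17756.50
8 Sep – 31 Dec 2026: 2,434 tonnes at €19.05/tonne → €46367.70

€64124.20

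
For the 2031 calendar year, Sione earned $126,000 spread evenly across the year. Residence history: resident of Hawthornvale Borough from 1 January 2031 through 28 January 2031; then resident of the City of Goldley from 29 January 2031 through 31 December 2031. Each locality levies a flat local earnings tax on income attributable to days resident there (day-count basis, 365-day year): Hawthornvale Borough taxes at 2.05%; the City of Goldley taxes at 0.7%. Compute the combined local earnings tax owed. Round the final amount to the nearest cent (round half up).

Hawthornvale Borough, 1 January – 28 January 2031: 28 days → $126,000 × 2.05% × 28/365 = $198.1479
The City of Goldley, 29 January – 31 December 2031: 337 days → $126,000 × 0.7% × 337/365 = $814.3397
Total = $1,012.4877

$1,012.49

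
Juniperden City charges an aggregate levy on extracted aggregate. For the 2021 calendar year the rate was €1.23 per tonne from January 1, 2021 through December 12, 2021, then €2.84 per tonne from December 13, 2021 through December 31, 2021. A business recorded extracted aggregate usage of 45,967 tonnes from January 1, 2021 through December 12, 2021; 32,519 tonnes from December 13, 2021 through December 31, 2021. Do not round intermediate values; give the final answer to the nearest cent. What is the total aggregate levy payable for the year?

€148893.37

January 1 – December 12, 2021: 45,967 tonnes at €1.23/tonne → €56539.41
December 13 – December 31, 2021: 32,519 tonnes at €2.84/tonne → €92353.96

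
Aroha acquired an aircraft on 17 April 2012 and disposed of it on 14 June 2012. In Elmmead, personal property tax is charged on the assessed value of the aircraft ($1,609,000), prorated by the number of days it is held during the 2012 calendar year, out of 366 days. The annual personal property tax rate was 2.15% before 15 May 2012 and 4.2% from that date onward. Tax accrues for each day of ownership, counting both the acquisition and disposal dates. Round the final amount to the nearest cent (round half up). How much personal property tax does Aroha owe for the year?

17 April – 14 May 2012: 28 days at 2.15% → $1,609,000 × 2.15% × 28/366 = $2,646.4973
15 May – 14 June 2012: 31 days at 4.2% → $1,609,000 × 4.2% × 31/366 = $5,723.8197
Total = $8,370.3169

$8,370.32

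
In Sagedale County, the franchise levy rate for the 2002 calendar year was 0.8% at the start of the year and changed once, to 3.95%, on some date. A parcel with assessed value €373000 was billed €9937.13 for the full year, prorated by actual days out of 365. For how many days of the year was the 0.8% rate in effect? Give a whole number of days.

149 days

Let d = days at the first rate; then 365 − d days at the second rate.
€373000 × [0.8%·d + 3.95%·(365−d)] / 365 = €9937.13
Solving gives d = 149, so the new rate took effect on 30 May 2002.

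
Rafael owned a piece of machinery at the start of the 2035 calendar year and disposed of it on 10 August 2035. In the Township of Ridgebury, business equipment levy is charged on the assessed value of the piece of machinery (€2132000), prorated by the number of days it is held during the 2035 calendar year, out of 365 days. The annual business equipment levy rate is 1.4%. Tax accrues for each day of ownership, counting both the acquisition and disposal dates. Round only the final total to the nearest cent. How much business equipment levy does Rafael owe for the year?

€18154.13

Days held (1 January – 10 August 2035): 222 out of 365
Tax = €2132000 × 1.4% × 222/365 = €18154.1260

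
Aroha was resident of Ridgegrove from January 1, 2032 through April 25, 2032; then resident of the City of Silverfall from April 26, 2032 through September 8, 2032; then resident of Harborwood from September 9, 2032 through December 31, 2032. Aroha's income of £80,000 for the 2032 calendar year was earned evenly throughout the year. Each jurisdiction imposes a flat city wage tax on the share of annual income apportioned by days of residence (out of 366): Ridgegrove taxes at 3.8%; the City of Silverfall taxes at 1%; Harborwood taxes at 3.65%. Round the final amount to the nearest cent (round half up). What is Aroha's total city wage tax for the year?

£2,170.27

Ridgegrove, January 1 – April 25, 2032: 116 days → £80,000 × 3.8% × 116/366 = £963.4973
The City of Silverfall, April 26 – September 8, 2032: 136 days → £80,000 × 1% × 136/366 = £297.2678
Harborwood, September 9 – December 31, 2032: 114 days → £80,000 × 3.65% × 114/366 = £909.5082
Total = £2,170.2732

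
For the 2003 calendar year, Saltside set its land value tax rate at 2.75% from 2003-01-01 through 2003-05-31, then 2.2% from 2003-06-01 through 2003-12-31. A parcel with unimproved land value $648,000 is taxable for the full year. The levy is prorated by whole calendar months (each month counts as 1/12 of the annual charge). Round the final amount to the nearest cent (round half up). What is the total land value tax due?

$15,741.00

2003-01-01 to 2003-05-31: 5 months at 2.75% → $648,000 × 2.75% × 5/12 = $7,425.0000
2003-06-01 to 2003-12-31: 7 months at 2.2% → $648,000 × 2.2% × 7/12 = $8,316.0000
Total = $15,741.0000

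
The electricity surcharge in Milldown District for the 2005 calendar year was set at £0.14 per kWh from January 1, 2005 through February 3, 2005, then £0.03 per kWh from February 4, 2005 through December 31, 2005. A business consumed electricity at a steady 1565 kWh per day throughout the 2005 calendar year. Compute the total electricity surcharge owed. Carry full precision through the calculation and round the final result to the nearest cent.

January 1 – February 3, 2005: 34 days × 1565 kWh/day = 53,210 kWh at £0.14/kWh → £7,449.40
February 4 – December 31, 2005: 331 days × 1565 kWh/day = 518,015 kWh at £0.03/kWh → £15,540.45

£22,989.85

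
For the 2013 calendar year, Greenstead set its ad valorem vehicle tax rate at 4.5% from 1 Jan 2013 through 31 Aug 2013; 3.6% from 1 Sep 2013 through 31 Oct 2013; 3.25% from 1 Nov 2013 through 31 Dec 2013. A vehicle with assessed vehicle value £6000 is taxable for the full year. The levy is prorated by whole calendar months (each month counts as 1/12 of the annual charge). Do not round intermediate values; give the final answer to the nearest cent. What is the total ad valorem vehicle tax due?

1 Jan – 31 Aug 2013: 8 months at 4.5% → £6000 × 4.5% × 8/12 = £180.0000
1 Sep – 31 Oct 2013: 2 months at 3.6% → £6000 × 3.6% × 2/12 = £36.0000
1 Nov – 31 Dec 2013: 2 months at 3.25% → £6000 × 3.25% × 2/12 = £32.5000
Total = £248.5000

£248.50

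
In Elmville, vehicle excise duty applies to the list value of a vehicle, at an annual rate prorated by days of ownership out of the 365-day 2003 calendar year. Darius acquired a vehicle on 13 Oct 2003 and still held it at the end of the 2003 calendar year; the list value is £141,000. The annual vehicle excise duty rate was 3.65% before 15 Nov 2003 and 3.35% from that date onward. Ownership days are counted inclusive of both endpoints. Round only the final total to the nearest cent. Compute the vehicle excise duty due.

£1,073.53

13 Oct – 14 Nov 2003: 33 days at 3.65% → £141,000 × 3.65% × 33/365 = £465.3000
15 Nov – 31 Dec 2003: 47 days at 3.35% → £141,000 × 3.35% × 47/365 = £608.2315
Total = £1,073.5315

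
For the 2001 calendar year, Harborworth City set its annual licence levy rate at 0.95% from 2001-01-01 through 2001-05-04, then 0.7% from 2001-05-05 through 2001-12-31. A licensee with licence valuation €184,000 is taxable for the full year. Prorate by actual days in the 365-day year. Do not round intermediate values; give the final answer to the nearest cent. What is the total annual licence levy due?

€1,444.27

2001-01-01 to 2001-05-04: 124 days at 0.95% → €184,000 × 0.95% × 124/365 = €593.8411
2001-05-05 to 2001-12-31: 241 days at 0.7% → €184,000 × 0.7% × 241/365 = €850.4329
Total = €1,444.2740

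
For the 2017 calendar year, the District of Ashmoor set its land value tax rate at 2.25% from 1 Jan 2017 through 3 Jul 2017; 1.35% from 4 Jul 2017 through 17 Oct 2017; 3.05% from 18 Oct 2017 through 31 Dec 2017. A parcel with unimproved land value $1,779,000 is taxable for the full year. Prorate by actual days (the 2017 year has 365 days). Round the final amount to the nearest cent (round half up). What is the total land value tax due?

1 Jan – 3 Jul 2017: 184 days at 2.25% → $1,779,000 × 2.25% × 184/365 = $20,178.2466
4 Jul – 17 Oct 2017: 106 days at 1.35% → $1,779,000 × 1.35% × 106/365 = $6,974.6548
18 Oct – 31 Dec 2017: 75 days at 3.05% → $1,779,000 × 3.05% × 75/365 = $11,149.2123
Total = $38,302.1137

$38,302.11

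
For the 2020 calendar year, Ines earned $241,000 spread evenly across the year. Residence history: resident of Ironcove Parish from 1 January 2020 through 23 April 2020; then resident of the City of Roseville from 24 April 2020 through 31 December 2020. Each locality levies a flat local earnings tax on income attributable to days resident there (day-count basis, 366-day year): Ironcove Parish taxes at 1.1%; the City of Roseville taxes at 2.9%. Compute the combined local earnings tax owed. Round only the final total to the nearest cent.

Ironcove Parish, 1 January – 23 April 2020: 114 days → $241,000 × 1.1% × 114/366 = $825.7213
The City of Roseville, 24 April – 31 December 2020: 252 days → $241,000 × 2.9% × 252/366 = $4,812.0984
Total = $5,637.8197

$5,637.82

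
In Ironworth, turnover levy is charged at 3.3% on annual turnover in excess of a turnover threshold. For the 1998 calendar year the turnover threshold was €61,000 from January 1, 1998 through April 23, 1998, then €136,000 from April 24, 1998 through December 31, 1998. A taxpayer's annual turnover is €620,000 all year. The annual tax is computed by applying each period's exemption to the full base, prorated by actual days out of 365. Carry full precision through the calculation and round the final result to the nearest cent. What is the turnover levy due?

€16,738.23

January 1 – April 23, 1998: 113 days, exemption €61,000 → (€620,000 − €61,000) × 3.3% × 113/365 = €5,710.9890
April 24 – December 31, 1998: 252 days, exemption €136,000 → (€620,000 − €136,000) × 3.3% × 252/365 = €11,027.2438
Total = €16,738.2329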